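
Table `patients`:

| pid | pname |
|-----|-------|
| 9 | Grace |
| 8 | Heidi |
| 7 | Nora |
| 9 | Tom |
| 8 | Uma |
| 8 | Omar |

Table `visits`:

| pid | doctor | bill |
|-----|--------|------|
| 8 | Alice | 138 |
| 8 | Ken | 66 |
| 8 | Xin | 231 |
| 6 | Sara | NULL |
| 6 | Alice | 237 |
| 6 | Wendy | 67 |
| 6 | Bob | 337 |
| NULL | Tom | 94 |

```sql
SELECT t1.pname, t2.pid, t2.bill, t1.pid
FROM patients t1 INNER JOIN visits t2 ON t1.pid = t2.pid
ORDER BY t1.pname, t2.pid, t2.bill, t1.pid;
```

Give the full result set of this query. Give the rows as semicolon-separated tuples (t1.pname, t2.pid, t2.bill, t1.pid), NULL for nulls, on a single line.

(Heidi, 8, 66, 8); (Heidi, 8, 138, 8); (Heidi, 8, 231, 8); (Omar, 8, 66, 8); (Omar, 8, 138, 8); (Omar, 8, 231, 8); (Uma, 8, 66, 8); (Uma, 8, 138, 8); (Uma, 8, 231, 8)

INNER JOIN keeps only pairs where the ON condition holds.
Matching on t1.pid = t2.pid. A NULL in a compared column never satisfies the condition.
- t1[0] pid=9 → no match; dropped.
- t1[1] pid=8 → 3 match(es) in t2 → 3 row(s).
- t1[2] pid=7 → no match; dropped.
- t1[3] pid=9 → no match; dropped.
- t1[4] pid=8 → 3 match(es) in t2 → 3 row(s).
- t1[5] pid=8 → 3 match(es) in t2 → 3 row(s).
After projecting and ordering:
t1.pname | t2.pid | t2.bill | t1.pid
Heidi | 8 | 66 | 8
Heidi | 8 | 138 | 8
Heidi | 8 | 231 | 8
Omar | 8 | 66 | 8
Omar | 8 | 138 | 8
Omar | 8 | 231 | 8
Uma | 8 | 66 | 8
Uma | 8 | 138 | 8
Uma | 8 | 231 | 8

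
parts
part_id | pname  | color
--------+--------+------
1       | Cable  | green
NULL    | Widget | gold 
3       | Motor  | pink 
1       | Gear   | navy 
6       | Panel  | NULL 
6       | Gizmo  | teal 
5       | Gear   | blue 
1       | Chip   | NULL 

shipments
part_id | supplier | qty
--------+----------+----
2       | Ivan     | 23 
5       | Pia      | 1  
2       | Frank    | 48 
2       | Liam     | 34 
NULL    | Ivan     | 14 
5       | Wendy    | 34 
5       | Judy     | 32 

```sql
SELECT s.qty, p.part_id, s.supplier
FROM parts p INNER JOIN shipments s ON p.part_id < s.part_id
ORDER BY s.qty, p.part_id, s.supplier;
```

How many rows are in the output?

INNER JOIN keeps only pairs where the ON condition holds.
Matching on p.part_id < s.part_id. A NULL in a compared column never satisfies the condition.
- p[0] part_id=1 → 6 match(es) in s → 6 row(s).
- p[1] part_id=NULL → no match; dropped.
- p[2] part_id=3 → 3 match(es) in s → 3 row(s).
- p[3] part_id=1 → 6 match(es) in s → 6 row(s).
- p[4] part_id=6 → no match; dropped.
- p[5] part_id=6 → no match; dropped.
- p[6] part_id=5 → no match; dropped.
- p[7] part_id=1 → 6 match(es) in s → 6 row(s).
Total: 21 rows.

21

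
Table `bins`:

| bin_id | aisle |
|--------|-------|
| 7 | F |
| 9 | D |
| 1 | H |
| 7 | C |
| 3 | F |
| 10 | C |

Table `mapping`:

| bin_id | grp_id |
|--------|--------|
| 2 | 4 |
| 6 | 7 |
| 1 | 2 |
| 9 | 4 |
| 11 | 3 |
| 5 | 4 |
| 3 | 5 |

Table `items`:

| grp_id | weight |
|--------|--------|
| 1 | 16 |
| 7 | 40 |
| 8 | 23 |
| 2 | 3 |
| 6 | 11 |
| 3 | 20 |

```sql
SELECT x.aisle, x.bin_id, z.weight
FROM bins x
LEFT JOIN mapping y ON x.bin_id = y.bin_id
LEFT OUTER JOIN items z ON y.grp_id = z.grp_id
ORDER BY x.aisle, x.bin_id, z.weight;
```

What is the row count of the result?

Joins associate left-to-right: bins LEFT JOIN mapping on bin_id gives 6 intermediate row(s).
Then LEFT JOIN `items z` on grp_id: each of those 6 rows is kept; rows whose y.grp_id has no match in z get NULL for z's columns.
Result: 6 row(s).

6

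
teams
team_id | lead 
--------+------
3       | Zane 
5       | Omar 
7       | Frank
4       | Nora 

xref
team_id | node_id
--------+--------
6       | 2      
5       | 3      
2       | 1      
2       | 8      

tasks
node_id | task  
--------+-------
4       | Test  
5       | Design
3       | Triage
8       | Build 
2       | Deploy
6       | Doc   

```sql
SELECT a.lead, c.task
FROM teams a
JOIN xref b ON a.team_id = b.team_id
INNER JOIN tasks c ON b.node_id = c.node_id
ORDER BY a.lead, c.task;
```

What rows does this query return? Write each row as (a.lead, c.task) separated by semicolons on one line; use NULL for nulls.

(Omar, Triage)

Joins associate left-to-right: teams INNER JOIN xref on team_id gives 1 intermediate row(s).
Then INNER JOIN `tasks c` on node_id: keep only rows whose b.node_id appears in c.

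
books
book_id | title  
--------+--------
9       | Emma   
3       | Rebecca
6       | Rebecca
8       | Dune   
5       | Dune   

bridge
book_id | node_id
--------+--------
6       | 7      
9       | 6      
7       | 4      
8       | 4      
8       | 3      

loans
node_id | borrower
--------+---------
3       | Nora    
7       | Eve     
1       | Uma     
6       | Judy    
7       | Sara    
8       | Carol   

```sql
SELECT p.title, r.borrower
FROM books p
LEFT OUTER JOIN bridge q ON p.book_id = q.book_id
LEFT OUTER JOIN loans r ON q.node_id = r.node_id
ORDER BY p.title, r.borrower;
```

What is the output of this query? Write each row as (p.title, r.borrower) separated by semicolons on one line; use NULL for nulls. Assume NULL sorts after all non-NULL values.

Step 1 — p LEFT JOIN q on book_id → 6 row(s).
Then LEFT JOIN `loans r` on node_id: each of those 6 rows is kept; rows whose q.node_id has no match in r get NULL for r's columns.

(Dune, Nora); (Dune, NULL); (Dune, NULL); (Emma, Judy); (Rebecca, Eve); (Rebecca, Sara); (Rebecca, NULL)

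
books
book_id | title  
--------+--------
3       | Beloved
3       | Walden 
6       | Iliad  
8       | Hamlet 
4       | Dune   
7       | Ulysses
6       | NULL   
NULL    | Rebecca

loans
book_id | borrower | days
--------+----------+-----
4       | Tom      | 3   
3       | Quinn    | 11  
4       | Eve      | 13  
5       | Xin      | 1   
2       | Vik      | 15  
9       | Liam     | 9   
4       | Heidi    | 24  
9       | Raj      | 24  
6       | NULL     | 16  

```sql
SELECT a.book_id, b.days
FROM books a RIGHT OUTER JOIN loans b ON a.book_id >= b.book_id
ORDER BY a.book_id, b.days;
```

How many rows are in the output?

39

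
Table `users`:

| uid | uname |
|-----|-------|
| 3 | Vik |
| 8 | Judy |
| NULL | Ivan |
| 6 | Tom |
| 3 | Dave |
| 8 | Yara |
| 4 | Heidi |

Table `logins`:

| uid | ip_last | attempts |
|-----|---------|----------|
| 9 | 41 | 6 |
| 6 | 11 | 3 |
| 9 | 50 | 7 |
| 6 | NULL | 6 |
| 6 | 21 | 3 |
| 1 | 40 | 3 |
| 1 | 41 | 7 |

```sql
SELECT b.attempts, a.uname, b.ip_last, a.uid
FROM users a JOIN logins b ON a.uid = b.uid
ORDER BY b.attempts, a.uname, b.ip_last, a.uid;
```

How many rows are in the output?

INNER JOIN keeps only pairs where the ON condition holds.
Matching on a.uid = b.uid. A NULL in a compared column never satisfies the condition.
- uid=3: no matching b row, dropped.
- uid=8: no matching b row, dropped.
- uid=NULL: no matching b row, dropped.
- uid=6: 3 matching b row(s), so 3 row(s) emitted.
- uid=3: no matching b row, dropped.
- uid=8: no matching b row, dropped.
- uid=4: no matching b row, dropped.
Total: 3 rows.

3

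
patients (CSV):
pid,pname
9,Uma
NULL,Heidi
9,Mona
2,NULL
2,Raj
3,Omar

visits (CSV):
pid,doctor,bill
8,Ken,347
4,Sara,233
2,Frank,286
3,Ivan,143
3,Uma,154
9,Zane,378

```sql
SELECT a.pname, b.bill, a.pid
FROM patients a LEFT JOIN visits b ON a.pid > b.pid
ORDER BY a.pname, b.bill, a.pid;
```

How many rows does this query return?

14

LEFT JOIN keeps every row from `patients`; unmatched rows get NULL for `visits`'s columns.
Matching on a.pid > b.pid. A NULL in a compared column never satisfies the condition.
- pid=9: 5 matching b row(s), so 5 row(s) emitted.
- pid=NULL: no b row matches, row kept with b columns NULL.
- pid=9: 5 matching b row(s), so 5 row(s) emitted.
- pid=2: no b row matches, row kept with b columns NULL.
- pid=2: no b row matches, row kept with b columns NULL.
- pid=3: 1 matching b row(s), so 1 row(s) emitted.
Total: 11 matched + 3 padded = 14 rows.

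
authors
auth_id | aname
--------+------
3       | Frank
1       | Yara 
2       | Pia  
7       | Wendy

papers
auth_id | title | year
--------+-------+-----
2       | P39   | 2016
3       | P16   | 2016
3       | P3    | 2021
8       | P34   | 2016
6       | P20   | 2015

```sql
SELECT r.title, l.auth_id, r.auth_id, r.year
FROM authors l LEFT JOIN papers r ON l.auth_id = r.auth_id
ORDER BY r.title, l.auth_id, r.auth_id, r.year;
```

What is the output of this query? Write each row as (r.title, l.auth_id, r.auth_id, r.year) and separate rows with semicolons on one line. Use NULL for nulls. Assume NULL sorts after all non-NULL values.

(P16, 3, 3, 2016); (P3, 3, 3, 2021); (P39, 2, 2, 2016); (NULL, 1, NULL, NULL); (NULL, 7, NULL, NULL)

LEFT JOIN keeps every row from `authors`; unmatched rows get NULL for `papers`'s columns.
Matching on l.auth_id = r.auth_id.
- l row (auth_id=3): matches 2 r row(s) → 2 output row(s).
- l row (auth_id=1): no match → kept, r columns NULL.
- l row (auth_id=2): matches 1 r row(s) → 1 output row(s).
- l row (auth_id=7): no match → kept, r columns NULL.
After projecting and ordering:
r.title | l.auth_id | r.auth_id | r.year
P16 | 3 | 3 | 2016
P3 | 3 | 3 | 2021
P39 | 2 | 2 | 2016
NULL | 1 | NULL | NULL
NULL | 7 | NULL | NULL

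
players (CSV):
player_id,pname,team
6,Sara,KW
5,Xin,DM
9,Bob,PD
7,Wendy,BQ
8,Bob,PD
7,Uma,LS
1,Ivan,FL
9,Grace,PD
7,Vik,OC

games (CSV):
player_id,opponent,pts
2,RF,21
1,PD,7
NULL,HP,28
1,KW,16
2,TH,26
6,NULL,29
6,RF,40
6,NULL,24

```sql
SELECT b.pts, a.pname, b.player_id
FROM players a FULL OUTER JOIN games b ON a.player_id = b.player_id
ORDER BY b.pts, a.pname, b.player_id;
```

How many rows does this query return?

FULL OUTER JOIN keeps every row from both sides; unmatched rows get NULL for the other side's columns.
Matching on a.player_id = b.player_id. A NULL in a compared column never satisfies the condition.
- a (player_id=6) pairs with 3 row(s) of b.
- a (player_id=5) has no partner → padded with NULL.
- a (player_id=9) has no partner → padded with NULL.
- a (player_id=7) has no partner → padded with NULL.
- a (player_id=8) has no partner → padded with NULL.
- a (player_id=7) has no partner → padded with NULL.
- a (player_id=1) pairs with 2 row(s) of b.
- a (player_id=9) has no partner → padded with NULL.
- a (player_id=7) has no partner → padded with NULL.
- 3 b row(s) had no a match → kept, a columns NULL.
Total: 5 matched + 10 padded = 15 rows.

15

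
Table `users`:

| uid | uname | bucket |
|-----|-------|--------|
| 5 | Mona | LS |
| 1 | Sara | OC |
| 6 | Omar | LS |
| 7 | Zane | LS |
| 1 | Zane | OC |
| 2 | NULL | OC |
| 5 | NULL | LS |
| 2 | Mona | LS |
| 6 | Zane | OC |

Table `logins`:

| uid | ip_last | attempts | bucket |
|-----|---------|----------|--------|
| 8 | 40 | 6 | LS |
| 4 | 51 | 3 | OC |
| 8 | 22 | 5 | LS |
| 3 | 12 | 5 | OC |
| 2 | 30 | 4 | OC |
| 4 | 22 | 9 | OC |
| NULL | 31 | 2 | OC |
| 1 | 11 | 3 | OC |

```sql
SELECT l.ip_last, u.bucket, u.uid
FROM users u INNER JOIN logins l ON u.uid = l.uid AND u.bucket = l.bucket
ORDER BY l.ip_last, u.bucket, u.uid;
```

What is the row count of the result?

3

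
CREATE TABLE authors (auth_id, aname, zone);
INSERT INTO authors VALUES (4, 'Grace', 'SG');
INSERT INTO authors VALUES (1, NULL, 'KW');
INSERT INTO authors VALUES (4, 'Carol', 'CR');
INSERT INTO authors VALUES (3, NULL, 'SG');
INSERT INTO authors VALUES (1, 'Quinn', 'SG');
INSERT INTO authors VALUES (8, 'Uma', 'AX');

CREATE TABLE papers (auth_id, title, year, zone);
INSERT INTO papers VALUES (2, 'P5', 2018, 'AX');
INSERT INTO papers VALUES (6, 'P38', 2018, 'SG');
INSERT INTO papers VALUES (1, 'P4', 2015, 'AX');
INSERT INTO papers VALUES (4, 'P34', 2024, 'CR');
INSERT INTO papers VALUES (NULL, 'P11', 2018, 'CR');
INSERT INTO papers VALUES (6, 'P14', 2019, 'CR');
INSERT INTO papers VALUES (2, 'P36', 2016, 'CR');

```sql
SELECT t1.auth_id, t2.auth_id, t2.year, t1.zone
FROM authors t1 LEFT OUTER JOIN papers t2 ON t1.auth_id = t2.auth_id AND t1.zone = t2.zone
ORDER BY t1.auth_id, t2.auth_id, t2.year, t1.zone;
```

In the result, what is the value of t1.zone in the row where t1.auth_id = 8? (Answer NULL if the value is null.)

LEFT JOIN keeps every row from `authors`; unmatched rows get NULL for `papers`'s columns.
Matching on t1.auth_id = t2.auth_id AND t1.zone = t2.zone. A NULL in a compared column never satisfies the condition.
Matched pairs: 1; unmatched t1 rows kept: 5.

AX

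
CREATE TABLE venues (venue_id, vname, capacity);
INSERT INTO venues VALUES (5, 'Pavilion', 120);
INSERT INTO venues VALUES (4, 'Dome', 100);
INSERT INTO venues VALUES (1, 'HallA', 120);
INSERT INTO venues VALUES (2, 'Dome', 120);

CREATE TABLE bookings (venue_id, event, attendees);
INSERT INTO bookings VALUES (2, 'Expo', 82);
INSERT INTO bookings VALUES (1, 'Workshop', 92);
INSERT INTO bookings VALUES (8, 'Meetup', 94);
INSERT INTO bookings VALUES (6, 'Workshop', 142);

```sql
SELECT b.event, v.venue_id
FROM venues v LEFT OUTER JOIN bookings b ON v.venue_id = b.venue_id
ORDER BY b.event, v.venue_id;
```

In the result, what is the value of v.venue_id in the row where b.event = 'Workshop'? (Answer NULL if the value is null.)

1

LEFT JOIN keeps every row from `venues`; unmatched rows get NULL for `bookings`'s columns.
Matching on v.venue_id = b.venue_id.
- v (venue_id=5) has no partner → padded with NULL.
- v (venue_id=4) has no partner → padded with NULL.
- v (venue_id=1) pairs with 1 row(s) of b.
- v (venue_id=2) pairs with 1 row(s) of b.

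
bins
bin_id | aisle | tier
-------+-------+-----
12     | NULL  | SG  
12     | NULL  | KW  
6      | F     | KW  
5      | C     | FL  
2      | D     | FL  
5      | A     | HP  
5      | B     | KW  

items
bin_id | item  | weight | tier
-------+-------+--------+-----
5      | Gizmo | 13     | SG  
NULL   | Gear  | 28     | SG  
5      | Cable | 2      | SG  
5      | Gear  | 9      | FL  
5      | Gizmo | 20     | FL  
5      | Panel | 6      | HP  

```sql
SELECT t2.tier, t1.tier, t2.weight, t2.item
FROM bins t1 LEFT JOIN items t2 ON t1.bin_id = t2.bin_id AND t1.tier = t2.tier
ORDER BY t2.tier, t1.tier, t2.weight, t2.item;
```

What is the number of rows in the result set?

LEFT JOIN keeps every row from `bins`; unmatched rows get NULL for `items`'s columns.
Matching on t1.bin_id = t2.bin_id AND t1.tier = t2.tier. A NULL in a compared column never satisfies the condition.
Matched pairs: 3; unmatched t1 rows kept: 5.
Total: 3 matched + 5 padded = 8 rows.

8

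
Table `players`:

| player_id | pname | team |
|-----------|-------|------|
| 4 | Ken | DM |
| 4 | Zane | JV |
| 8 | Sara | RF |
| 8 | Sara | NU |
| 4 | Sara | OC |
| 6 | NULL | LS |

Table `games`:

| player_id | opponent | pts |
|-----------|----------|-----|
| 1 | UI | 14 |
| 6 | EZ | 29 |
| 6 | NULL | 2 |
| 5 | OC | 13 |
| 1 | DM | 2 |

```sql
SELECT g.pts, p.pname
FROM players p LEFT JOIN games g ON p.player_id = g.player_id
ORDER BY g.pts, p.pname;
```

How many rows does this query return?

7

LEFT JOIN keeps every row from `players`; unmatched rows get NULL for `games`'s columns.
Matching on p.player_id = g.player_id.
- p row (player_id=4): no match → kept, g columns NULL.
- p row (player_id=4): no match → kept, g columns NULL.
- p row (player_id=8): no match → kept, g columns NULL.
- p row (player_id=8): no match → kept, g columns NULL.
- p row (player_id=4): no match → kept, g columns NULL.
- p row (player_id=6): matches 2 g row(s) → 2 output row(s).
Total: 2 matched + 5 padded = 7 rows.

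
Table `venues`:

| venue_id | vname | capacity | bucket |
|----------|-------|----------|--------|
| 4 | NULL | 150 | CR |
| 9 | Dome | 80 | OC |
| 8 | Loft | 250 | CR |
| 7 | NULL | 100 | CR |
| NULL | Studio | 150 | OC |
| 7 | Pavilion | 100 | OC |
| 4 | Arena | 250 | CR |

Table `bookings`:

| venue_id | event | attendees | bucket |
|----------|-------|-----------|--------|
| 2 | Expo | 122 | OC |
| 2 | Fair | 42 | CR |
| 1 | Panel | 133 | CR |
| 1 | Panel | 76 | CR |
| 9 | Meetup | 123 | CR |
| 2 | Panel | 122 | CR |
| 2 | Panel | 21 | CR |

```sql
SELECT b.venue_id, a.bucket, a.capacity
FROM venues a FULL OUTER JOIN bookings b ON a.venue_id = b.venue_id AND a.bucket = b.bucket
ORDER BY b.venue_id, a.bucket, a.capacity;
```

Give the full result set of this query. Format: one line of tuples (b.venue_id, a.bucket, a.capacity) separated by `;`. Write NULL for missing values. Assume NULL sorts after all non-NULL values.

(1, NULL, NULL); (1, NULL, NULL); (2, NULL, NULL); (2, NULL, NULL); (2, NULL, NULL); (2, NULL, NULL); (9, NULL, NULL); (NULL, CR, 100); (NULL, CR, 150); (NULL, CR, 250); (NULL, CR, 250); (NULL, OC, 80); (NULL, OC, 100); (NULL, OC, 150)

FULL OUTER JOIN keeps every row from both sides; unmatched rows get NULL for the other side's columns.
Matching on a.venue_id = b.venue_id AND a.bucket = b.bucket. A NULL in a compared column never satisfies the condition.
- a (venue_id=4, bucket=CR) has no partner → padded with NULL.
- a (venue_id=9, bucket=OC) has no partner → padded with NULL.
- a (venue_id=8, bucket=CR) has no partner → padded with NULL.
- a (venue_id=7, bucket=CR) has no partner → padded with NULL.
- a (venue_id=NULL, bucket=OC) has no partner → padded with NULL.
- a (venue_id=7, bucket=OC) has no partner → padded with NULL.
- a (venue_id=4, bucket=CR) has no partner → padded with NULL.
- 7 row(s) from b found no a partner → padded with NULL.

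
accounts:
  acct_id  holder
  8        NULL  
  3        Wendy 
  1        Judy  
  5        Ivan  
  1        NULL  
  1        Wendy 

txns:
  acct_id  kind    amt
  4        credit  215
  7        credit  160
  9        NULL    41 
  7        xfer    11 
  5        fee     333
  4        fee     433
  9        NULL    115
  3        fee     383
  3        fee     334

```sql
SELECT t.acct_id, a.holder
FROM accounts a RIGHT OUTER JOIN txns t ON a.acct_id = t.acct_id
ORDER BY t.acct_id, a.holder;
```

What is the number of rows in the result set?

9

RIGHT JOIN keeps every row from `txns`; unmatched rows get NULL for `accounts`'s columns.
Matching on a.acct_id = t.acct_id.
- a[0] acct_id=8 → no match.
- a[1] acct_id=3 → 2 match(es) in t → 2 row(s).
- a[2] acct_id=1 → no match.
- a[3] acct_id=5 → 1 match(es) in t → 1 row(s).
- a[4] acct_id=1 → no match.
- a[5] acct_id=1 → no match.
- 6 t row(s) had no a match → kept, a columns NULL.
Total: 3 matched + 6 padded = 9 rows.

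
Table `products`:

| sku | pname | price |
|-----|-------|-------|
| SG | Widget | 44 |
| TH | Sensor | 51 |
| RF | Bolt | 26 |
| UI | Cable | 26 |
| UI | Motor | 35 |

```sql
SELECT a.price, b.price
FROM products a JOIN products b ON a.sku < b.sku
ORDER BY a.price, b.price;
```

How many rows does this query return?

INNER JOIN keeps only pairs where the ON condition holds.
Matching on a.sku < b.sku.
- a[0] sku=SG → 3 match(es) in b → 3 row(s).
- a[1] sku=TH → 2 match(es) in b → 2 row(s).
- a[2] sku=RF → 4 match(es) in b → 4 row(s).
- a[3] sku=UI → no match; dropped.
- a[4] sku=UI → no match; dropped.
Total: 9 rows.

9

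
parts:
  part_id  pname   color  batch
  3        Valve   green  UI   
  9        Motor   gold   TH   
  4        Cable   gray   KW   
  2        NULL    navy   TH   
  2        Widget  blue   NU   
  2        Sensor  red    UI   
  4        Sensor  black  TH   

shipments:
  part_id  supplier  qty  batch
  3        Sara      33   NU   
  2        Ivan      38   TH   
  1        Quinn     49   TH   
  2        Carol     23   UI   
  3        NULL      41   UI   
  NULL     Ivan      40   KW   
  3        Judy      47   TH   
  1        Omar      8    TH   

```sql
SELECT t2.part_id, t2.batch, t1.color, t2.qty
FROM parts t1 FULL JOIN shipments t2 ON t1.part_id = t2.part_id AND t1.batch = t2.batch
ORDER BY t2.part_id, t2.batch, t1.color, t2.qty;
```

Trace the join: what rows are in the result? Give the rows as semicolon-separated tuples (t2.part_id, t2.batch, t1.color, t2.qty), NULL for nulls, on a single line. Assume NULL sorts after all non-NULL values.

FULL OUTER JOIN keeps every row from both sides; unmatched rows get NULL for the other side's columns.
Matching on t1.part_id = t2.part_id AND t1.batch = t2.batch. A NULL in a compared column never satisfies the condition.
- part_id=3, batch=UI: 1 matching t2 row(s), so 1 row(s) emitted.
- part_id=9, batch=TH: no t2 row matches, row kept with t2 columns NULL.
- part_id=4, batch=KW: no t2 row matches, row kept with t2 columns NULL.
- part_id=2, batch=TH: 1 matching t2 row(s), so 1 row(s) emitted.
- part_id=2, batch=NU: no t2 row matches, row kept with t2 columns NULL.
- part_id=2, batch=UI: 1 matching t2 row(s), so 1 row(s) emitted.
- part_id=4, batch=TH: no t2 row matches, row kept with t2 columns NULL.
- 5 row(s) from t2 found no t1 partner → padded with NULL.

(1, TH, NULL, 8); (1, TH, NULL, 49); (2, TH, navy, 38); (2, UI, red, 23); (3, NU, NULL, 33); (3, TH, NULL, 47); (3, UI, green, 41); (NULL, KW, NULL, 40); (NULL, NULL, black, NULL); (NULL, NULL, blue, NULL); (NULL, NULL, gold, NULL); (NULL, NULL, gray, NULL)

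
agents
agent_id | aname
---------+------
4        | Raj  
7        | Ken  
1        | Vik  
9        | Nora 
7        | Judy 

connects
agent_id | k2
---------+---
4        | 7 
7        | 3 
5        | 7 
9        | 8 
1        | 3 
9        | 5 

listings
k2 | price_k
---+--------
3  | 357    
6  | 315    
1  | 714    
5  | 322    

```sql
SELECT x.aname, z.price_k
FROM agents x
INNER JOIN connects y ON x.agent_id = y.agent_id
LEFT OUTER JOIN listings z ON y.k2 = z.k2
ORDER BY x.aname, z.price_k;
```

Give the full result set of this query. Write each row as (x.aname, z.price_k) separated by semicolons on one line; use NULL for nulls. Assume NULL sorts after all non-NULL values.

(Judy, 357); (Ken, 357); (Nora, 322); (Nora, NULL); (Raj, NULL); (Vik, 357)

Joins associate left-to-right: agents INNER JOIN connects on agent_id gives 6 intermediate row(s).
Then LEFT JOIN `listings z` on k2: each of those 6 rows is kept; rows whose y.k2 has no match in z get NULL for z's columns.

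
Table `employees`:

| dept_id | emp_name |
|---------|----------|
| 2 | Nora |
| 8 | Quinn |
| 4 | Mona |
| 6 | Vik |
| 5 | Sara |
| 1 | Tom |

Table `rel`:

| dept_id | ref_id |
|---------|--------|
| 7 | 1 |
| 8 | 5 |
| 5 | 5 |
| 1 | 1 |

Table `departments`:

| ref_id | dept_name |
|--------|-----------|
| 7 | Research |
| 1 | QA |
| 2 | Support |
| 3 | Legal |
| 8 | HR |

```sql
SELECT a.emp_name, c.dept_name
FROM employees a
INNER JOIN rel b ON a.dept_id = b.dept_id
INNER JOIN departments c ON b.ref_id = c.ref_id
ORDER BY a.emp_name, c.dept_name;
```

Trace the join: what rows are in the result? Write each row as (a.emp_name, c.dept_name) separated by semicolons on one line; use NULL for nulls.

Joins associate left-to-right: employees INNER JOIN rel on dept_id gives 3 intermediate row(s).
Then INNER JOIN `departments c` on ref_id: keep only rows whose b.ref_id appears in c.

(Tom, QA)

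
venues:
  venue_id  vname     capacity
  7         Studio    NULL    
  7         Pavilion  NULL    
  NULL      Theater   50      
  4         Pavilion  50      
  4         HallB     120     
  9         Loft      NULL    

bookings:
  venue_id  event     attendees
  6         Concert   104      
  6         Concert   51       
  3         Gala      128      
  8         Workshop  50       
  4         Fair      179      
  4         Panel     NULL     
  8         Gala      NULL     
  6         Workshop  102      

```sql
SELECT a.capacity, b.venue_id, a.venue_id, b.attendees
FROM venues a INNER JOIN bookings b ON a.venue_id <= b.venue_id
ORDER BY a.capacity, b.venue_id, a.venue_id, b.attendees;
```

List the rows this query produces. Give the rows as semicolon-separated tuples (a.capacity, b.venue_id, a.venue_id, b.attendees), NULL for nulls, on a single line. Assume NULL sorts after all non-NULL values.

(50, 4, 4, 179); (50, 4, 4, NULL); (50, 6, 4, 51); (50, 6, 4, 102); (50, 6, 4, 104); (50, 8, 4, 50); (50, 8, 4, NULL); (120, 4, 4, 179); (120, 4, 4, NULL); (120, 6, 4, 51); (120, 6, 4, 102); (120, 6, 4, 104); (120, 8, 4, 50); (120, 8, 4, NULL); (NULL, 8, 7, 50); (NULL, 8, 7, 50); (NULL, 8, 7, NULL); (NULL, 8, 7, NULL)

INNER JOIN keeps only pairs where the ON condition holds.
Matching on a.venue_id <= b.venue_id. A NULL in a compared column never satisfies the condition.
- venue_id=7: 2 matching b row(s), so 2 row(s) emitted.
- venue_id=7: 2 matching b row(s), so 2 row(s) emitted.
- venue_id=NULL: no matching b row, dropped.
- venue_id=4: 7 matching b row(s), so 7 row(s) emitted.
- venue_id=4: 7 matching b row(s), so 7 row(s) emitted.
- venue_id=9: no matching b row, dropped.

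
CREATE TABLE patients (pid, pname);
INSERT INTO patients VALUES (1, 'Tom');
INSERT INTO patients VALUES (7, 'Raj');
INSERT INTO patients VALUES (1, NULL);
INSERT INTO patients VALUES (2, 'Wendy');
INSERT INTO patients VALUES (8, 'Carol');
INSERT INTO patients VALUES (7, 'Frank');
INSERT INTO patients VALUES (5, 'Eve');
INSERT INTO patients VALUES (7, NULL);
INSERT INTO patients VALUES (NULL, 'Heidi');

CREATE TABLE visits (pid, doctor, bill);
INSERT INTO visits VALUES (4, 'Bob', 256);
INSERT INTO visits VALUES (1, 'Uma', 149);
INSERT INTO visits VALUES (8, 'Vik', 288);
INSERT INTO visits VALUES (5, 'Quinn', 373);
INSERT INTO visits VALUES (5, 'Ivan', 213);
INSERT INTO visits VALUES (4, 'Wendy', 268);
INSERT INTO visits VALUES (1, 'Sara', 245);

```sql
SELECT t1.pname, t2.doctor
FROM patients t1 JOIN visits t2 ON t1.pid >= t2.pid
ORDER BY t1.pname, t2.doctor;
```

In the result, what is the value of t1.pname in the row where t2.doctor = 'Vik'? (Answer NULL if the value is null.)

INNER JOIN keeps only pairs where the ON condition holds.
Matching on t1.pid >= t2.pid. A NULL in a compared column never satisfies the condition.
- t1 row (pid=1): matches 2 t2 row(s) → 2 output row(s).
- t1 row (pid=7): matches 6 t2 row(s) → 6 output row(s).
- t1 row (pid=1): matches 2 t2 row(s) → 2 output row(s).
- t1 row (pid=2): matches 2 t2 row(s) → 2 output row(s).
- t1 row (pid=8): matches 7 t2 row(s) → 7 output row(s).
- t1 row (pid=7): matches 6 t2 row(s) → 6 output row(s).
- t1 row (pid=5): matches 6 t2 row(s) → 6 output row(s).
- t1 row (pid=7): matches 6 t2 row(s) → 6 output row(s).
- t1 row (pid=NULL): no match → dropped.

Carol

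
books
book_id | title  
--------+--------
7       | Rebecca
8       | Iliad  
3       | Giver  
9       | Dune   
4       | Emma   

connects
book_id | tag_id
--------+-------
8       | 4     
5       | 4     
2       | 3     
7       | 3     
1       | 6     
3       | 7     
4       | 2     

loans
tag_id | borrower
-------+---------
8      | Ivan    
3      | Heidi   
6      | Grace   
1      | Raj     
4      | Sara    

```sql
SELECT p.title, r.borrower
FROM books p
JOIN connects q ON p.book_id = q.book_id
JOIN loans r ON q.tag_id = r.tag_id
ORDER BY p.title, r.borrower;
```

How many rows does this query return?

2

Evaluate left to right. First `books p INNER JOIN connects q` on book_id: 4 row(s).
Then INNER JOIN `loans r` on tag_id: keep only rows whose q.tag_id appears in r.
Result: 2 row(s).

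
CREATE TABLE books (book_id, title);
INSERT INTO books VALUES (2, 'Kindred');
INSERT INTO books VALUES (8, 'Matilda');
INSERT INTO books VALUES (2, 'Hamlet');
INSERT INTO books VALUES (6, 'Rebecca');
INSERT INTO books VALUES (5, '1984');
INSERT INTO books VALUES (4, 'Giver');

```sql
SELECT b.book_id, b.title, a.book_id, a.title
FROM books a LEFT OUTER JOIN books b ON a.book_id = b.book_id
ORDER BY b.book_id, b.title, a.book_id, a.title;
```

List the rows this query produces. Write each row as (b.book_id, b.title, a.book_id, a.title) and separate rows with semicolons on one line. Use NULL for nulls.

LEFT JOIN keeps every row from `books a`; unmatched rows get NULL for `books b`'s columns.
Matching on a.book_id = b.book_id.
- a[0] book_id=2 → 2 match(es) in b → 2 row(s).
- a[1] book_id=8 → 1 match(es) in b → 1 row(s).
- a[2] book_id=2 → 2 match(es) in b → 2 row(s).
- a[3] book_id=6 → 1 match(es) in b → 1 row(s).
- a[4] book_id=5 → 1 match(es) in b → 1 row(s).
- a[5] book_id=4 → 1 match(es) in b → 1 row(s).
After projecting and ordering:
b.book_id | b.title | a.book_id | a.title
2 | Hamlet | 2 | Hamlet
2 | Hamlet | 2 | Kindred
2 | Kindred | 2 | Hamlet
2 | Kindred | 2 | Kindred
4 | Giver | 4 | Giver
5 | 1984 | 5 | 1984
6 | Rebecca | 6 | Rebecca
8 | Matilda | 8 | Matilda

(2, Hamlet, 2, Hamlet); (2, Hamlet, 2, Kindred); (2, Kindred, 2, Hamlet); (2, Kindred, 2, Kindred); (4, Giver, 4, Giver); (5, 1984, 5, 1984); (6, Rebecca, 6, Rebecca); (8, Matilda, 8, Matilda)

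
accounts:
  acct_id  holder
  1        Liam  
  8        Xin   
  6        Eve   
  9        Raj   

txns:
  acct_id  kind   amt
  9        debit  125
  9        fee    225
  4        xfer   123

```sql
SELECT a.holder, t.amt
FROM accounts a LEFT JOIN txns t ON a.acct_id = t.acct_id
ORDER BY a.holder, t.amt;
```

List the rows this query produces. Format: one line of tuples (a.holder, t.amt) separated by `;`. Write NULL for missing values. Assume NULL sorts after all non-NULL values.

LEFT JOIN keeps every row from `accounts`; unmatched rows get NULL for `txns`'s columns.
Matching on a.acct_id = t.acct_id.
- a[0] acct_id=1 → no match; kept with NULLs on the t side.
- a[1] acct_id=8 → no match; kept with NULLs on the t side.
- a[2] acct_id=6 → no match; kept with NULLs on the t side.
- a[3] acct_id=9 → 2 match(es) in t → 2 row(s).
After projecting and ordering:
a.holder | t.amt
Eve | NULL
Liam | NULL
Raj | 125
Raj | 225
Xin | NULL

(Eve, NULL); (Liam, NULL); (Raj, 125); (Raj, 225); (Xin, NULL)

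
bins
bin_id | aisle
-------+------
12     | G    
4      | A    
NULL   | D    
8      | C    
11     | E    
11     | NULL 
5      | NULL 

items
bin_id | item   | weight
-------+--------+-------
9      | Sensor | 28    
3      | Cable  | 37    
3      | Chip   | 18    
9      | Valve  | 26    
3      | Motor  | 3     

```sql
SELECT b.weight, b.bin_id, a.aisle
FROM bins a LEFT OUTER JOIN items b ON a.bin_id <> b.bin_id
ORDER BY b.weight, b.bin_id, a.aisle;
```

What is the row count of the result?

31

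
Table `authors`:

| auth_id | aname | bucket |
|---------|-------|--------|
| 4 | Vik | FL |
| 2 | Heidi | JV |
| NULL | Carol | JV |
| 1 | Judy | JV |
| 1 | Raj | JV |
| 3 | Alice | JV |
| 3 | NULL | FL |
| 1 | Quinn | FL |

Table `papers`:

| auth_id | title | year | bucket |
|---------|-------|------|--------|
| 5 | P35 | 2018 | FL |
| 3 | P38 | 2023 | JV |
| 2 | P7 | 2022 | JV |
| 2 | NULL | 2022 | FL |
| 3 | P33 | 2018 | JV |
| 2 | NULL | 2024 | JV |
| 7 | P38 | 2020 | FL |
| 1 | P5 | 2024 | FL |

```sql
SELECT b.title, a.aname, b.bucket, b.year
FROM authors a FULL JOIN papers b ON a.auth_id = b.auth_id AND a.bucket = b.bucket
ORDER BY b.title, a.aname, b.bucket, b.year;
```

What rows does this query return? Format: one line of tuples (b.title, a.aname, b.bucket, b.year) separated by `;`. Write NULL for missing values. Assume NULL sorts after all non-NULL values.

FULL OUTER JOIN keeps every row from both sides; unmatched rows get NULL for the other side's columns.
Matching on a.auth_id = b.auth_id AND a.bucket = b.bucket. A NULL in a compared column never satisfies the condition.
- a row (auth_id=4, bucket=FL): no match → kept, b columns NULL.
- a row (auth_id=2, bucket=JV): matches 2 b row(s) → 2 output row(s).
- a row (auth_id=NULL, bucket=JV): no match → kept, b columns NULL.
- a row (auth_id=1, bucket=JV): no match → kept, b columns NULL.
- a row (auth_id=1, bucket=JV): no match → kept, b columns NULL.
- a row (auth_id=3, bucket=JV): matches 2 b row(s) → 2 output row(s).
- a row (auth_id=3, bucket=FL): no match → kept, b columns NULL.
- a row (auth_id=1, bucket=FL): matches 1 b row(s) → 1 output row(s).
- plus 3 unmatched b row(s), each kept with NULL a columns.

(P33, Alice, JV, 2018); (P35, NULL, FL, 2018); (P38, Alice, JV, 2023); (P38, NULL, FL, 2020); (P5, Quinn, FL, 2024); (P7, Heidi, JV, 2022); (NULL, Carol, NULL, NULL); (NULL, Heidi, JV, 2024); (NULL, Judy, NULL, NULL); (NULL, Raj, NULL, NULL); (NULL, Vik, NULL, NULL); (NULL, NULL, FL, 2022); (NULL, NULL, NULL, NULL)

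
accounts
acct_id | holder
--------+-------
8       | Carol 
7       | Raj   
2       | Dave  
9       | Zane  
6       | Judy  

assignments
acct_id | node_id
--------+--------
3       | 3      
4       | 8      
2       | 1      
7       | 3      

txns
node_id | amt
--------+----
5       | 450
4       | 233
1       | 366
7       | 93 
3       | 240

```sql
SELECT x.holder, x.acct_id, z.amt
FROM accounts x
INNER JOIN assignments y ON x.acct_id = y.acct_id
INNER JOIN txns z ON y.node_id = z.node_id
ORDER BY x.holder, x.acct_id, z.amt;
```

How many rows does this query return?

Joins associate left-to-right: accounts INNER JOIN assignments on acct_id gives 2 intermediate row(s).
Then INNER JOIN `txns z` on node_id: keep only rows whose y.node_id appears in z.
Result: 2 row(s).

2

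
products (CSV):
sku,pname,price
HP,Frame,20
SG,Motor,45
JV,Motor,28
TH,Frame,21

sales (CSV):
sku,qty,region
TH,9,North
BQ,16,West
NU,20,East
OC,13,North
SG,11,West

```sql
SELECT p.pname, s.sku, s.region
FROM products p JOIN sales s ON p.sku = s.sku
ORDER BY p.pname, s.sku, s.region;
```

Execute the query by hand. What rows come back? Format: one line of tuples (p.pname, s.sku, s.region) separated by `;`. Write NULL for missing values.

INNER JOIN keeps only pairs where the ON condition holds.
Matching on p.sku = s.sku.
Matched pairs: 2.

(Frame, TH, North); (Motor, SG, West)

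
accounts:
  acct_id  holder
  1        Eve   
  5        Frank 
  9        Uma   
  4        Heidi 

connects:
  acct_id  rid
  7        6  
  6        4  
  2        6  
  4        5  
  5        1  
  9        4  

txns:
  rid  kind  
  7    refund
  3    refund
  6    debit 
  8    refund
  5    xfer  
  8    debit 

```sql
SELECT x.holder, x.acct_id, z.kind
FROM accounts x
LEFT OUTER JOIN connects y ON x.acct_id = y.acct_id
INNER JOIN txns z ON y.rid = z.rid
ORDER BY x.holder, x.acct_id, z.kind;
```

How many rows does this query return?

Evaluate left to right. First `accounts x LEFT JOIN connects y` on acct_id: 4 row(s).
Then INNER JOIN `txns z` on rid: keep only rows whose y.rid appears in z.
Result: 1 row(s).

1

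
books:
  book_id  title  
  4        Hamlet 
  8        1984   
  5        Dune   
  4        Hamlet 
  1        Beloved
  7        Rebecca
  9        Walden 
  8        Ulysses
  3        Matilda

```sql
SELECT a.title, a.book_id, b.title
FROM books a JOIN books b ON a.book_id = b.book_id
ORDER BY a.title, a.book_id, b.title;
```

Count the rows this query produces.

INNER JOIN keeps only pairs where the ON condition holds.
Matching on a.book_id = b.book_id.
- book_id=4: 2 matching b row(s), so 2 row(s) emitted.
- book_id=8: 2 matching b row(s), so 2 row(s) emitted.
- book_id=5: 1 matching b row(s), so 1 row(s) emitted.
- book_id=4: 2 matching b row(s), so 2 row(s) emitted.
- book_id=1: 1 matching b row(s), so 1 row(s) emitted.
- book_id=7: 1 matching b row(s), so 1 row(s) emitted.
- book_id=9: 1 matching b row(s), so 1 row(s) emitted.
- book_id=8: 2 matching b row(s), so 2 row(s) emitted.
- book_id=3: 1 matching b row(s), so 1 row(s) emitted.
Total: 13 rows.

13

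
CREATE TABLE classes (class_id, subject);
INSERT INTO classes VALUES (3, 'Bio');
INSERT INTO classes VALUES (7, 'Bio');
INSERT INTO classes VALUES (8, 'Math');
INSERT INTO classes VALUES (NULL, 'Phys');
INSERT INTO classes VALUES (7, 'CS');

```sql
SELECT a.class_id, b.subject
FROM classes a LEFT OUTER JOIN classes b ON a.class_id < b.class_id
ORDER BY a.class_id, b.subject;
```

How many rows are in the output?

LEFT JOIN keeps every row from `classes a`; unmatched rows get NULL for `classes b`'s columns.
Matching on a.class_id < b.class_id. A NULL in a compared column never satisfies the condition.
Matched pairs: 5; unmatched a rows kept: 2.
Total: 5 matched + 2 padded = 7 rows.

7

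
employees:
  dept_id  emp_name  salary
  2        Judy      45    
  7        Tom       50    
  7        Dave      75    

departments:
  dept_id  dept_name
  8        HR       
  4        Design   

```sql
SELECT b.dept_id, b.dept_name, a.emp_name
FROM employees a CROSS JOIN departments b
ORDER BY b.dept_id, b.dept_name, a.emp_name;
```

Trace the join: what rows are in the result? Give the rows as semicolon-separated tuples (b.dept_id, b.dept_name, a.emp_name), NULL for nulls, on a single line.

(4, Design, Dave); (4, Design, Judy); (4, Design, Tom); (8, HR, Dave); (8, HR, Judy); (8, HR, Tom)

CROSS JOIN pairs every row of `employees` with every row of `departments`: 3 × 2 = 6 rows.
After projecting and ordering:
b.dept_id | b.dept_name | a.emp_name
4 | Design | Dave
4 | Design | Judy
4 | Design | Tom
8 | HR | Dave
8 | HR | Judy
8 | HR | Tom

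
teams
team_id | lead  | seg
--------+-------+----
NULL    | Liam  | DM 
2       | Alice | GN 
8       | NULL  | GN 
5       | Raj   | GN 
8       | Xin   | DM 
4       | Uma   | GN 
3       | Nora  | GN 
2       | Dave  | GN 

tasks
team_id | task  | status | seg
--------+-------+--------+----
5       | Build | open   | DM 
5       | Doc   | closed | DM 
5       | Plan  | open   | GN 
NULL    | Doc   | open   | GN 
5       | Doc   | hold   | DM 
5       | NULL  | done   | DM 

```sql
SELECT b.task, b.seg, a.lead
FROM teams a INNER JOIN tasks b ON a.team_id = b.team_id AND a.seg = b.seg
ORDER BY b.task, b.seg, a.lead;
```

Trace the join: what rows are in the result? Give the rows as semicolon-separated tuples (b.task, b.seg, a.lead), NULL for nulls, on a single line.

(Plan, GN, Raj)

INNER JOIN keeps only pairs where the ON condition holds.
Matching on a.team_id = b.team_id AND a.seg = b.seg. A NULL in a compared column never satisfies the condition.
- team_id=NULL, seg=DM: no matching b row, dropped.
- team_id=2, seg=GN: no matching b row, dropped.
- team_id=8, seg=GN: no matching b row, dropped.
- team_id=5, seg=GN: 1 matching b row(s), so 1 row(s) emitted.
- team_id=8, seg=DM: no matching b row, dropped.
- team_id=4, seg=GN: no matching b row, dropped.
- team_id=3, seg=GN: no matching b row, dropped.
- team_id=2, seg=GN: no matching b row, dropped.
After projecting and ordering:
b.task | b.seg | a.lead
Plan | GN | Raj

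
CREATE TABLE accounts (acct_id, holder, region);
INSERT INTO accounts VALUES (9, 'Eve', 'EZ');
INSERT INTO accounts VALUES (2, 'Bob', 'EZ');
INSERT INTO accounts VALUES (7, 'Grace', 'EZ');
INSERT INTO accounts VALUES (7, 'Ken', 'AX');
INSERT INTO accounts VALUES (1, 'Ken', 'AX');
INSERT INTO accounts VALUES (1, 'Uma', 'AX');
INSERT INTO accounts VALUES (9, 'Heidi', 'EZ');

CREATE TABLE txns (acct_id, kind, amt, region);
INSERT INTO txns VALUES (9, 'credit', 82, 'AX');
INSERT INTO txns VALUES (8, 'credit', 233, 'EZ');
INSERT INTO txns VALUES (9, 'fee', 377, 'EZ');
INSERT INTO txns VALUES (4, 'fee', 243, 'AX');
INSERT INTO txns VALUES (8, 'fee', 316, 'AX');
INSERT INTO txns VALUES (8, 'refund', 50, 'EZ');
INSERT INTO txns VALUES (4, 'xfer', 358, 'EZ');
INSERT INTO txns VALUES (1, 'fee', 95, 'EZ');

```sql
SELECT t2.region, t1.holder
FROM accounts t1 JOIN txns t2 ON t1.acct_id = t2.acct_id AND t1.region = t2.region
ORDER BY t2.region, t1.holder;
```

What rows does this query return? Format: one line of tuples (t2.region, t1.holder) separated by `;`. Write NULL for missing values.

(EZ, Eve); (EZ, Heidi)

INNER JOIN keeps only pairs where the ON condition holds.
Matching on t1.acct_id = t2.acct_id AND t1.region = t2.region.
- t1 row (acct_id=9, region=EZ): matches 1 t2 row(s) → 1 output row(s).
- t1 row (acct_id=2, region=EZ): no match → dropped.
- t1 row (acct_id=7, region=EZ): no match → dropped.
- t1 row (acct_id=7, region=AX): no match → dropped.
- t1 row (acct_id=1, region=AX): no match → dropped.
- t1 row (acct_id=1, region=AX): no match → dropped.
- t1 row (acct_id=9, region=EZ): matches 1 t2 row(s) → 1 output row(s).
After projecting and ordering:
t2.region | t1.holder
EZ | Eve
EZ | Heidi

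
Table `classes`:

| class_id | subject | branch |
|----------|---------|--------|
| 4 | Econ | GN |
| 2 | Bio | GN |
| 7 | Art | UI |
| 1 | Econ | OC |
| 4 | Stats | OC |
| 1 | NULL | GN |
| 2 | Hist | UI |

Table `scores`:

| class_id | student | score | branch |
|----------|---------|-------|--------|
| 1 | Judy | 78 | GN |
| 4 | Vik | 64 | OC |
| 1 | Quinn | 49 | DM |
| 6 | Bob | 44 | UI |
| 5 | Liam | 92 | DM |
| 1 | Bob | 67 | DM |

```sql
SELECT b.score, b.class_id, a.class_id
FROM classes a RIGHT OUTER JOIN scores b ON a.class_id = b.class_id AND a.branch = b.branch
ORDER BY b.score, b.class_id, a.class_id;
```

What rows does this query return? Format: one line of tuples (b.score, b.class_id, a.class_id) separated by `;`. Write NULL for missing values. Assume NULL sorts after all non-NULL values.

RIGHT JOIN keeps every row from `scores`; unmatched rows get NULL for `classes`'s columns.
Matching on a.class_id = b.class_id AND a.branch = b.branch.
- a (class_id=4, branch=GN) has no partner in b.
- a (class_id=2, branch=GN) has no partner in b.
- a (class_id=7, branch=UI) has no partner in b.
- a (class_id=1, branch=OC) has no partner in b.
- a (class_id=4, branch=OC) pairs with 1 row(s) of b.
- a (class_id=1, branch=GN) pairs with 1 row(s) of b.
- a (class_id=2, branch=UI) has no partner in b.
- 4 b row(s) had no a match → kept, a columns NULL.
After projecting and ordering:
b.score | b.class_id | a.class_id
44 | 6 | NULL
49 | 1 | NULL
64 | 4 | 4
67 | 1 | NULL
78 | 1 | 1
92 | 5 | NULL

(44, 6, NULL); (49, 1, NULL); (64, 4, 4); (67, 1, NULL); (78, 1, 1); (92, 5, NULL)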